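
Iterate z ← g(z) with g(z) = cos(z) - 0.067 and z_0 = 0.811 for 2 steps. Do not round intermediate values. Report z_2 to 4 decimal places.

z_1 = g(0.811000) = 0.621774
z_2 = g(0.621774) = 0.745847

0.7458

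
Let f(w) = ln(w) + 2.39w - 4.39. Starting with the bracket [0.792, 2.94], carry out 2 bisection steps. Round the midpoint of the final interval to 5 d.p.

1.59750

f(0.792000) = -2.730314, f(2.940000) = 3.715010 (opposite signs)
step 1: m = 1.866000, f(m) = 0.693537 > 0 → root in [0.792000, 1.866000]
step 2: m = 1.329000, f(m) = -0.929263 < 0 → root in [1.329000, 1.866000]
Midpoint of [1.329000, 1.866000] = 1.597500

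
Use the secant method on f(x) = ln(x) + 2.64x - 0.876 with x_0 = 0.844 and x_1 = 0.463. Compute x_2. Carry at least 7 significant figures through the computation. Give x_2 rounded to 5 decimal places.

Secant update: x_(k+1) = x_k − f(x_k)·(x_k − x_(k-1))/(f(x_k) − f(x_(k-1))).
f(x_0) = 1.182557, f(x_1) = -0.423708
x_2 = 0.463000 - (-0.423708)·(0.463000 - 0.844000)/(-0.423708 - (1.182557)) = 0.563502; f(x_2) = 0.038061

0.56350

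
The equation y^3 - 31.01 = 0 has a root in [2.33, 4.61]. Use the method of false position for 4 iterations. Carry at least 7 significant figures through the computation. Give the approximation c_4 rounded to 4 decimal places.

False-position update: c = (a·f(b) − b·f(a))/(f(b) − f(a)); replace the endpoint whose sign matches f(c).
f(2.330000) = -18.360663, f(4.610000) = 66.962181
step 1: c = 2.820634, f(c) = -8.569097 < 0 → new bracket [2.820634, 4.610000]
step 2: c = 3.023640, f(c) = -3.366690 < 0 → new bracket [3.023640, 4.610000]
step 3: c = 3.099580, f(c) = -1.231116 < 0 → new bracket [3.099580, 4.610000]
step 4: c = 3.126848, f(c) = -0.438255 < 0 → new bracket [3.126848, 4.610000]

3.1268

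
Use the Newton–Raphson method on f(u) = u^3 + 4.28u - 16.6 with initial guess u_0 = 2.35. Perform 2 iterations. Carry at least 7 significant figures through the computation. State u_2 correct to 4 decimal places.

2.0030

f'(u) = 3u^2 + 4.28
u_0 = 2.350000: f = 6.435875, f' = 20.847500 → u_1 = 2.350000 - (6.435875)/(20.847500) = 2.041288
u_1 = 2.041288: f = 0.642466, f' = 16.780569 → u_2 = 2.041288 - (0.642466)/(16.780569) = 2.003002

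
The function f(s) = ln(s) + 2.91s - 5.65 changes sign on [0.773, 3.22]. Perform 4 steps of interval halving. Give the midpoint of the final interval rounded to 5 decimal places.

1.76709

f(0.773000) = -3.658046, f(3.220000) = 4.889581 (opposite signs)
step 1: m = 1.996500, f(m) = 0.851211 > 0 → root in [0.773000, 1.996500]
step 2: m = 1.384750, f(m) = -1.294858 < 0 → root in [1.384750, 1.996500]
step 3: m = 1.690625, f(m) = -0.205183 < 0 → root in [1.690625, 1.996500]
step 4: m = 1.843563, f(m) = 0.326467 > 0 → root in [1.690625, 1.843563]
Midpoint of [1.690625, 1.843563] = 1.767094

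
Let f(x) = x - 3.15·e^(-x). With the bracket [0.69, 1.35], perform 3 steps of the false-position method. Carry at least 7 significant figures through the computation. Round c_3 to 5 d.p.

f(0.690000) = -0.889965, f(1.350000) = 0.533393
step 1: c = 1.102670, f(c) = 0.056921 > 0 → new bracket [0.690000, 1.102670]
step 2: c = 1.077862, f(c) = 0.005847 > 0 → new bracket [0.690000, 1.077862]
step 3: c = 1.075331, f(c) = 0.000598 > 0 → new bracket [0.690000, 1.075331]

1.07533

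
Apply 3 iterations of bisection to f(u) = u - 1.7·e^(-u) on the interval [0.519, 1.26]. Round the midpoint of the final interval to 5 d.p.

f(0.519000) = -0.492696, f(1.260000) = 0.777788 (opposite signs)
step 1: m = 0.889500, f(m) = 0.191036 > 0 → root in [0.519000, 0.889500]
step 2: m = 0.704250, f(m) = -0.136365 < 0 → root in [0.704250, 0.889500]
step 3: m = 0.796875, f(m) = 0.030625 > 0 → root in [0.704250, 0.796875]
Midpoint of [0.704250, 0.796875] = 0.750563

0.75056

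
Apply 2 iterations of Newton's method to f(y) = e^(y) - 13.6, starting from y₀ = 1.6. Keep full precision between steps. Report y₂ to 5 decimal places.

2.82495

f'(y) = e^(y)
y_0 = 1.600000: f = -8.646968, f' = 4.953032 → y_1 = 1.600000 - (-8.646968)/(4.953032) = 3.345793
y_1 = 3.345793: f = 14.783064, f' = 28.383064 → y_2 = 3.345793 - (14.783064)/(28.383064) = 2.824952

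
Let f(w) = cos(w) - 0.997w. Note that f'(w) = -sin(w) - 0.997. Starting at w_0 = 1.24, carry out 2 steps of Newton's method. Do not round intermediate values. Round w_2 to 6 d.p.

w_0 = 1.240000: f = -0.911484, f' = -1.942784 → w_1 = 1.240000 - (-0.911484)/(-1.942784) = 0.770836
w_1 = 0.770836: f = -0.051196, f' = -1.693735 → w_2 = 0.770836 - (-0.051196)/(-1.693735) = 0.740610

0.740610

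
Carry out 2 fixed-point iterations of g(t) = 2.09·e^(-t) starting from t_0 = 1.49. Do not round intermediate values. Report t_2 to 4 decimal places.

t_1 = g(1.490000) = 0.471029
t_2 = g(0.471029) = 1.304911

1.3049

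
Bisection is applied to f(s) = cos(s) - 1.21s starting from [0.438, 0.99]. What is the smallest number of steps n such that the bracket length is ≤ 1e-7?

Initial width b − a = 0.99 − 0.438 = 0.552000.
After n steps the width is (b−a)/2^n; need (b−a)/2^n ≤ 1e-7.
So n ≥ log₂(0.552000/1e-7) = log₂(5520000.0000) ≈ 22.3962.
Hence n = 23.

23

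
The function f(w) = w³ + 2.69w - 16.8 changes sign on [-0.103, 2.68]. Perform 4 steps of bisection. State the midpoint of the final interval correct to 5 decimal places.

2.24516

f(-0.103000) = -17.078163, f(2.680000) = 9.658032 (opposite signs)
step 1: m = 1.288500, f(m) = -11.194726 < 0 → root in [1.288500, 2.680000]
step 2: m = 1.984250, f(m) = -3.649883 < 0 → root in [1.984250, 2.680000]
step 3: m = 2.332125, f(m) = 2.157394 > 0 → root in [1.984250, 2.332125]
step 4: m = 2.158187, f(m) = -0.942128 < 0 → root in [2.158187, 2.332125]
Midpoint of [2.158187, 2.332125] = 2.245156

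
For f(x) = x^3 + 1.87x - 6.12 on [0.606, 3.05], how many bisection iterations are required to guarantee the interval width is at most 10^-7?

Initial width b − a = 3.05 − 0.606 = 2.444000.
After n steps the width is (b−a)/2^n; need (b−a)/2^n ≤ 10^-7.
So n ≥ log₂(2.444000/10^-7) = log₂(24440000.0000) ≈ 24.5427.
Hence n = 25.

25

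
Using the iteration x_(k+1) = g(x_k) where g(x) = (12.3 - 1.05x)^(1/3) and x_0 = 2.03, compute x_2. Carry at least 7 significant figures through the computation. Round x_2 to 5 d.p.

2.15624

x_1 = g(2.030000) = 2.166468
x_2 = g(2.166468) = 2.156244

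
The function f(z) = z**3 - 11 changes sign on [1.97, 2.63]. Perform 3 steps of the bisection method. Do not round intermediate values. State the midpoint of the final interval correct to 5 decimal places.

2.25875

f(1.970000) = -3.354627, f(2.630000) = 7.191447 (opposite signs)
step 1: m = 2.300000, f(m) = 1.167000 > 0 → root in [1.970000, 2.300000]
step 2: m = 2.135000, f(m) = -1.268190 < 0 → root in [2.135000, 2.300000]
step 3: m = 2.217500, f(m) = -0.095873 < 0 → root in [2.217500, 2.300000]
Midpoint of [2.217500, 2.300000] = 2.258750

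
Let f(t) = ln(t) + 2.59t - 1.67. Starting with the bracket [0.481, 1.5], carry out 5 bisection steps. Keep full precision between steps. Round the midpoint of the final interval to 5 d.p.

0.75167

f(0.481000) = -1.156098, f(1.500000) = 2.620465 (opposite signs)
step 1: m = 0.990500, f(m) = 0.885850 > 0 → root in [0.481000, 0.990500]
step 2: m = 0.735750, f(m) = -0.071272 < 0 → root in [0.735750, 0.990500]
step 3: m = 0.863125, f(m) = 0.418298 > 0 → root in [0.735750, 0.863125]
step 4: m = 0.799437, f(m) = 0.176696 > 0 → root in [0.735750, 0.799437]
step 5: m = 0.767594, f(m) = 0.053573 > 0 → root in [0.735750, 0.767594]
Midpoint of [0.735750, 0.767594] = 0.751672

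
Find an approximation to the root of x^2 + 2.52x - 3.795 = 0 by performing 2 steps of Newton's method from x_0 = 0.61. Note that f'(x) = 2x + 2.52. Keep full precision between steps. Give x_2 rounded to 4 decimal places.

x_0 = 0.610000: f = -1.885700, f' = 3.740000 → x_1 = 0.610000 - (-1.885700)/(3.740000) = 1.114198
x_1 = 1.114198: f = 0.254215, f' = 4.748396 → x_2 = 1.114198 - (0.254215)/(4.748396) = 1.060661

1.0607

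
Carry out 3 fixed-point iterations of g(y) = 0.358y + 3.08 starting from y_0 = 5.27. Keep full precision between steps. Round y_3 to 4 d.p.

4.8192

y_1 = g(5.270000) = 4.966660
y_2 = g(4.966660) = 4.858064
y_3 = g(4.858064) = 4.819187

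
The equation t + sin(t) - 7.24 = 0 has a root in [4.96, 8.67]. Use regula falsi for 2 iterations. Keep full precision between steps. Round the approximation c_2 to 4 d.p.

6.7789

f(4.960000) = -3.249501, f(8.670000) = 2.115127
step 1: c = 7.207248, f(c) = 0.765304 > 0 → new bracket [4.960000, 7.207248]
step 2: c = 6.778876, f(c) = 0.014516 > 0 → new bracket [4.960000, 6.778876]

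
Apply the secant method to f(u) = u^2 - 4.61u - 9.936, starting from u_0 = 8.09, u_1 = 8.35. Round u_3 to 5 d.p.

6.28073

f(u_0) = 18.217200, f(u_1) = 21.293000
u_2 = 8.350000 - (21.293000)·(8.350000 - 8.090000)/(21.293000 - (18.217200)) = 6.550085; f(u_2) = 2.771718
u_3 = 6.550085 - (2.771718)·(6.550085 - 8.350000)/(2.771718 - (21.293000)) = 6.280726; f(u_3) = 0.557376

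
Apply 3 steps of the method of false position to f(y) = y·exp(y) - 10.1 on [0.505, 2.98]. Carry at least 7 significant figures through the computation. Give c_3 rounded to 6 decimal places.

1.393359

f(0.505000) = -9.263222, f(2.980000) = 48.569694
step 1: c = 0.901426, f(c) = -7.879686 < 0 → new bracket [0.901426, 2.980000]
step 2: c = 1.191571, f(c) = -6.177050 < 0 → new bracket [1.191571, 2.980000]
step 3: c = 1.393359, f(c) = -4.487053 < 0 → new bracket [1.393359, 2.980000]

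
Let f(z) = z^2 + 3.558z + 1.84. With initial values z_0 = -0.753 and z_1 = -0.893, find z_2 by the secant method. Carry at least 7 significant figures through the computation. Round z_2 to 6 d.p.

-0.610654

f(z_0) = -0.272165, f(z_1) = -0.539845
z_2 = -0.893000 - (-0.539845)·(-0.893000 - -0.753000)/(-0.539845 - (-0.272165)) = -0.610654; f(z_2) = 0.040191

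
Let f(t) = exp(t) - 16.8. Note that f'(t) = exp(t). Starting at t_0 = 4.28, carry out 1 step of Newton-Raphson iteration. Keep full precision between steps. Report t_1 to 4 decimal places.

t_0 = 4.280000: f = 55.440440, f' = 72.240440 → t_1 = 4.280000 - (55.440440)/(72.240440) = 3.512557

3.5126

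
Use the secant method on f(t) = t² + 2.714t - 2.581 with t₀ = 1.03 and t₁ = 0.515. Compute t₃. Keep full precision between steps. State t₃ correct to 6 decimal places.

f(t_0) = 1.275320, f(t_1) = -0.918065
t_2 = 0.515000 - (-0.918065)·(0.515000 - 1.030000)/(-0.918065 - (1.275320)) = 0.730559; f(t_2) = -0.064547
t_3 = 0.730559 - (-0.064547)·(0.730559 - 0.515000)/(-0.064547 - (-0.918065)) = 0.746860; f(t_3) = 0.003780

0.746860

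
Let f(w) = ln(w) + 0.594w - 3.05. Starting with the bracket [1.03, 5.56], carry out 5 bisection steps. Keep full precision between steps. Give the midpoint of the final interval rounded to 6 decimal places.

3.224219

f(1.030000) = -2.408621, f(5.560000) = 1.968238 (opposite signs)
step 1: m = 3.295000, f(m) = 0.099636 > 0 → root in [1.030000, 3.295000]
step 2: m = 2.162500, f(m) = -0.994210 < 0 → root in [2.162500, 3.295000]
step 3: m = 2.728750, f(m) = -0.425279 < 0 → root in [2.728750, 3.295000]
step 4: m = 3.011875, f(m) = -0.158383 < 0 → root in [3.011875, 3.295000]
step 5: m = 3.153437, f(m) = -0.028365 < 0 → root in [3.153437, 3.295000]
Midpoint of [3.153437, 3.295000] = 3.224219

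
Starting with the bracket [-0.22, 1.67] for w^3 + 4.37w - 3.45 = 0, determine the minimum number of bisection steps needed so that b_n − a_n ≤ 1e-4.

15

Initial width b − a = 1.67 − -0.22 = 1.890000.
After n steps the width is (b−a)/2^n; need (b−a)/2^n ≤ 1e-4.
So n ≥ log₂(1.890000/1e-4) = log₂(18900.0000) ≈ 14.2061.
Hence n = 15.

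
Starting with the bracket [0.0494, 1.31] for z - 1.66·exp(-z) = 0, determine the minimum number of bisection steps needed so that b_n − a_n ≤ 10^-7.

Initial width b − a = 1.31 − 0.0494 = 1.260600.
After n steps the width is (b−a)/2^n; need (b−a)/2^n ≤ 10^-7.
So n ≥ log₂(1.260600/10^-7) = log₂(12606000.0000) ≈ 23.5876.
Hence n = 24.

24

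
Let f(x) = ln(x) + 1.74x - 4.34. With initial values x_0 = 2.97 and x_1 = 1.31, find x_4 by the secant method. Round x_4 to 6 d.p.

2.074789

f(x_0) = 1.916362, f(x_1) = -1.790573
x_2 = 1.310000 - (-1.790573)·(1.310000 - 2.970000)/(-1.790573 - (1.916362)) = 2.111835; f(x_2) = 0.082151
x_3 = 2.111835 - (0.082151)·(2.111835 - 1.310000)/(0.082151 - (-1.790573)) = 2.076661; f(x_3) = 0.004152
x_4 = 2.076661 - (0.004152)·(2.076661 - 2.111835)/(0.004152 - (0.082151)) = 2.074789; f(x_4) = -0.000008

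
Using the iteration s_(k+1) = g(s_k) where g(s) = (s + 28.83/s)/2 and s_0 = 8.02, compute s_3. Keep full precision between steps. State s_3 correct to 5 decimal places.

s_1 = g(8.020000) = 5.807382
s_2 = g(5.807382) = 5.385877
s_3 = g(5.385877) = 5.369383

5.36938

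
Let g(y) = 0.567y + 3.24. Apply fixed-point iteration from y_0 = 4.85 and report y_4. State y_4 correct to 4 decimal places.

y_1 = g(4.850000) = 5.989950
y_2 = g(5.989950) = 6.636302
y_3 = g(6.636302) = 7.002783
y_4 = g(7.002783) = 7.210578

7.2106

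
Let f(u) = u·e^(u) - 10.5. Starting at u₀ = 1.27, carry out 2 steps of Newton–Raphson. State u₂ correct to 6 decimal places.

1.809503

Newton update: u ← u − f(u)/f'(u).
f'(u) = (u + 1)·e^(u)
u_0 = 1.270000: f = -5.977717, f' = 8.083135 → u_1 = 1.270000 - (-5.977717)/(8.083135) = 2.009530
u_1 = 2.009530: f = 4.490702, f' = 22.450509 → u_2 = 2.009530 - (4.490702)/(22.450509) = 1.809503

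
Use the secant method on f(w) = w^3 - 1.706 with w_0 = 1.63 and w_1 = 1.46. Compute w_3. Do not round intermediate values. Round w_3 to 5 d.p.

f(w_0) = 2.624747, f(w_1) = 1.406136
w_2 = 1.460000 - (1.406136)·(1.460000 - 1.630000)/(1.406136 - (2.624747)) = 1.263840; f(w_2) = 0.312719
w_3 = 1.263840 - (0.312719)·(1.263840 - 1.460000)/(0.312719 - (1.406136)) = 1.207737; f(w_3) = 0.055642

1.20774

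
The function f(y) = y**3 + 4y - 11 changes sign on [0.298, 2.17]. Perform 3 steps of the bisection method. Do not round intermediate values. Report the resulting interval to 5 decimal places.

[1.46800, 1.70200]

f(0.298000) = -9.781536, f(2.170000) = 7.898313 (opposite signs)
step 1: m = 1.234000, f(m) = -4.184919 < 0 → root in [1.234000, 2.170000]
step 2: m = 1.702000, f(m) = 0.738360 > 0 → root in [1.234000, 1.702000]
step 3: m = 1.468000, f(m) = -1.964425 < 0 → root in [1.468000, 1.702000]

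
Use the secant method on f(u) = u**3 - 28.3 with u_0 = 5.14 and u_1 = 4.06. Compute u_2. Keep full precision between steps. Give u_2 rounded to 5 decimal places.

3.45435

f(u_0) = 107.496744, f(u_1) = 38.623416
u_2 = 4.060000 - (38.623416)·(4.060000 - 5.140000)/(38.623416 - (107.496744)) = 3.454348; f(u_2) = 12.919066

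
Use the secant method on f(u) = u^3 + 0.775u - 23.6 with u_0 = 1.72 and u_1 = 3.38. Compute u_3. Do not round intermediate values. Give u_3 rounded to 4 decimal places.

2.7324

Secant update: u_(k+1) = u_k − f(u_k)·(u_k − u_(k-1))/(f(u_k) − f(u_(k-1))).
f(u_0) = -17.178552, f(u_1) = 17.633972
u_2 = 3.380000 - (17.633972)·(3.380000 - 1.720000)/(17.633972 - (-17.178552)) = 2.539142; f(u_2) = -5.261704
u_3 = 2.539142 - (-5.261704)·(2.539142 - 3.380000)/(-5.261704 - (17.633972)) = 2.732381; f(u_3) = -1.082699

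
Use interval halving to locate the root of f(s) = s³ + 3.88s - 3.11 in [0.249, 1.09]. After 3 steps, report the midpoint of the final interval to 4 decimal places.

0.7221

f(0.249000) = -2.128442, f(1.090000) = 2.414229 (opposite signs)
step 1: m = 0.669500, f(m) = -0.212250 < 0 → root in [0.669500, 1.090000]
step 2: m = 0.879750, f(m) = 0.984321 > 0 → root in [0.669500, 0.879750]
step 3: m = 0.774625, f(m) = 0.360354 > 0 → root in [0.669500, 0.774625]
Midpoint of [0.669500, 0.774625] = 0.722063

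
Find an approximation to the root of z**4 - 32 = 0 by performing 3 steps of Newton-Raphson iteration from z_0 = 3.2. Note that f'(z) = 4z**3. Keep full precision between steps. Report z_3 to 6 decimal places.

z_0 = 3.200000: f = 72.857600, f' = 131.072000 → z_1 = 3.200000 - (72.857600)/(131.072000) = 2.644141
z_1 = 2.644141: f = 16.880788, f' = 73.945821 → z_2 = 2.644141 - (16.880788)/(73.945821) = 2.415855
z_2 = 2.415855: f = 2.063029, f' = 56.399135 → z_3 = 2.415855 - (2.063029)/(56.399135) = 2.379276

2.379276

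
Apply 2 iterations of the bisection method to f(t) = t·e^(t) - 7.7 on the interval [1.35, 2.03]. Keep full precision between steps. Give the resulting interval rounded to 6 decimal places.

[1.520000, 1.690000]

f(1.350000) = -2.492476, f(2.030000) = 7.756595 (opposite signs)
step 1: m = 1.690000, f(m) = 1.458922 > 0 → root in [1.350000, 1.690000]
step 2: m = 1.520000, f(m) = -0.750218 < 0 → root in [1.520000, 1.690000]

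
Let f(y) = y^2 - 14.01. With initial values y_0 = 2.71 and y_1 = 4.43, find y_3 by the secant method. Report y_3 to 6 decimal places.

Secant update: y_(k+1) = y_k − f(y_k)·(y_k − y_(k-1))/(f(y_k) − f(y_(k-1))).
f(y_0) = -6.665900, f(y_1) = 5.614900
y_2 = 4.430000 - (5.614900)·(4.430000 - 2.710000)/(5.614900 - (-6.665900)) = 3.643599; f(y_2) = -0.734183
y_3 = 3.643599 - (-0.734183)·(3.643599 - 4.430000)/(-0.734183 - (5.614900)) = 3.734536; f(y_3) = -0.063243

3.734536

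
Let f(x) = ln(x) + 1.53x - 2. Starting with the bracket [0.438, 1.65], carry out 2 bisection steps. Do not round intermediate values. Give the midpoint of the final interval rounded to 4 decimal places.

1.1955

f(0.438000) = -2.155396, f(1.650000) = 1.025275 (opposite signs)
step 1: m = 1.044000, f(m) = -0.359621 < 0 → root in [1.044000, 1.650000]
step 2: m = 1.347000, f(m) = 0.358790 > 0 → root in [1.044000, 1.347000]
Midpoint of [1.044000, 1.347000] = 1.195500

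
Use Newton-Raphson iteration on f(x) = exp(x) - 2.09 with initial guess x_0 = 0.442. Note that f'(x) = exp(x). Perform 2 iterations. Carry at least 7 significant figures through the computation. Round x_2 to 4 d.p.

0.7383

Newton update: x ← x − f(x)/f'(x).
x_0 = 0.442000: f = -0.534184, f' = 1.555816 → x_1 = 0.442000 - (-0.534184)/(1.555816) = 0.785347
x_1 = 0.785347: f = 0.103167, f' = 2.193167 → x_2 = 0.785347 - (0.103167)/(2.193167) = 0.738306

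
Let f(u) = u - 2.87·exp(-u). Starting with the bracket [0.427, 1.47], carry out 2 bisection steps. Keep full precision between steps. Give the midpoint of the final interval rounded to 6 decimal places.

1.078875

f(0.427000) = -1.445570, f(1.470000) = 0.810114 (opposite signs)
step 1: m = 0.948500, f(m) = -0.163113 < 0 → root in [0.948500, 1.470000]
step 2: m = 1.209250, f(m) = 0.352782 > 0 → root in [0.948500, 1.209250]
Midpoint of [0.948500, 1.209250] = 1.078875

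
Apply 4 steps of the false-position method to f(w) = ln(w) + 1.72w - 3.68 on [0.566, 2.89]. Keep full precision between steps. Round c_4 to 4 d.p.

1.7987

f(0.566000) = -3.275641, f(2.890000) = 2.352057
step 1: c = 1.918701, f(c) = 0.271813 > 0 → new bracket [0.566000, 1.918701]
step 2: c = 1.815054, f(c) = 0.038008 > 0 → new bracket [0.566000, 1.815054]
step 3: c = 1.800727, f(c) = 0.005441 > 0 → new bracket [0.566000, 1.800727]
step 4: c = 1.798680, f(c) = 0.000782 > 0 → new bracket [0.566000, 1.798680]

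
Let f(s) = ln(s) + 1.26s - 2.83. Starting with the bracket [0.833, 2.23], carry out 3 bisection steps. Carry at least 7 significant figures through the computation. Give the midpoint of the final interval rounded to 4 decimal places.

f(0.833000) = -1.963142, f(2.230000) = 0.781802 (opposite signs)
step 1: m = 1.531500, f(m) = -0.474062 < 0 → root in [1.531500, 2.230000]
step 2: m = 1.880750, f(m) = 0.171416 > 0 → root in [1.531500, 1.880750]
step 3: m = 1.706125, f(m) = -0.146058 < 0 → root in [1.706125, 1.880750]
Midpoint of [1.706125, 1.880750] = 1.793438

1.7934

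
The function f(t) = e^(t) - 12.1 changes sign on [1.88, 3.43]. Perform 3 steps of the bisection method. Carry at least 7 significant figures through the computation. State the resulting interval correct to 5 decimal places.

[2.46125, 2.65500]

f(1.880000) = -5.546495, f(3.430000) = 18.776643 (opposite signs)
step 1: m = 2.655000, f(m) = 2.124986 > 0 → root in [1.880000, 2.655000]
step 2: m = 2.267500, f(m) = -2.444767 < 0 → root in [2.267500, 2.655000]
step 3: m = 2.461250, f(m) = -0.380548 < 0 → root in [2.461250, 2.655000]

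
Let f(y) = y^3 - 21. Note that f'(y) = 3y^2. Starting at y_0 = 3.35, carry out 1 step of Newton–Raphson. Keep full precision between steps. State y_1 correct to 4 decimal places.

2.8571

Newton update: y ← y − f(y)/f'(y).
y_0 = 3.350000: f = 16.595375, f' = 33.667500 → y_1 = 3.350000 - (16.595375)/(33.667500) = 2.857080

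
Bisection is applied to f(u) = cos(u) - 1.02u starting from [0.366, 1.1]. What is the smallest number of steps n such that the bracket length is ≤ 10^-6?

20

Initial width b − a = 1.1 − 0.366 = 0.734000.
After n steps the width is (b−a)/2^n; need (b−a)/2^n ≤ 10^-6.
So n ≥ log₂(0.734000/10^-6) = log₂(734000.0000) ≈ 19.4854.
Hence n = 20.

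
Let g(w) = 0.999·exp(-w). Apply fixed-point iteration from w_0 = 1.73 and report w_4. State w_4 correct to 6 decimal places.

w_1 = g(1.730000) = 0.177107
w_2 = g(0.177107) = 0.836852
w_3 = g(0.836852) = 0.432638
w_4 = g(0.432638) = 0.648146

0.648146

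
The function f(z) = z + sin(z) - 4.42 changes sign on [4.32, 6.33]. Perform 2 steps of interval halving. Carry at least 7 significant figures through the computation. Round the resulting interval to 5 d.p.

[4.82250, 5.32500]

f(4.320000) = -1.023998, f(6.330000) = 1.956798 (opposite signs)
step 1: m = 5.325000, f(m) = 0.086851 > 0 → root in [4.320000, 5.325000]
step 2: m = 4.822500, f(m) = -0.591444 < 0 → root in [4.822500, 5.325000]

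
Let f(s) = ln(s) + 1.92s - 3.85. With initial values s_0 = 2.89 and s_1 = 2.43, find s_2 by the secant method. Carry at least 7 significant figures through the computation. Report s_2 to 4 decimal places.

f(s_0) = 2.760057, f(s_1) = 1.703491
s_2 = 2.430000 - (1.703491)·(2.430000 - 2.890000)/(1.703491 - (2.760057)) = 1.688346; f(s_2) = -0.084627

1.6883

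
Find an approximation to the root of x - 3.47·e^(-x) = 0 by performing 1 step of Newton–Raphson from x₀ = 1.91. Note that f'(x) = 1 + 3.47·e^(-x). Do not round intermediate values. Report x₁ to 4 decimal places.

Newton update: x ← x − f(x)/f'(x).
x_0 = 1.910000: f = 1.396161, f' = 1.513839 → x_1 = 1.910000 - (1.396161)/(1.513839) = 0.987735

0.9877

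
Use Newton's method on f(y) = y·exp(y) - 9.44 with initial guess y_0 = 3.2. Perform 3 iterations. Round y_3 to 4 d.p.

1.7679

f'(y) = (y + 1)·exp(y)
y_0 = 3.200000: f = 69.064097, f' = 103.036627 → y_1 = 3.200000 - (69.064097)/(103.036627) = 2.529713
y_1 = 2.529713: f = 22.307661, f' = 44.297567 → y_2 = 2.529713 - (22.307661)/(44.297567) = 2.026127
y_2 = 2.026127: f = 5.927462, f' = 22.952112 → y_3 = 2.026127 - (5.927462)/(22.952112) = 1.767873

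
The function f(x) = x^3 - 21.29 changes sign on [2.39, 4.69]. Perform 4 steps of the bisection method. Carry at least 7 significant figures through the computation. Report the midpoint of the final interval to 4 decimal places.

2.7494

f(2.390000) = -7.638081, f(4.690000) = 81.871709 (opposite signs)
step 1: m = 3.540000, f(m) = 23.071864 > 0 → root in [2.390000, 3.540000]
step 2: m = 2.965000, f(m) = 4.775982 > 0 → root in [2.390000, 2.965000]
step 3: m = 2.677500, f(m) = -2.094986 < 0 → root in [2.677500, 2.965000]
step 4: m = 2.821250, f(m) = 1.165603 > 0 → root in [2.677500, 2.821250]
Midpoint of [2.677500, 2.821250] = 2.749375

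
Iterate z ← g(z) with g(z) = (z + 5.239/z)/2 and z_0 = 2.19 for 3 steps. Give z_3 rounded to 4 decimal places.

2.2889

z_1 = g(2.190000) = 2.291119
z_2 = g(2.291119) = 2.288887
z_3 = g(2.288887) = 2.288886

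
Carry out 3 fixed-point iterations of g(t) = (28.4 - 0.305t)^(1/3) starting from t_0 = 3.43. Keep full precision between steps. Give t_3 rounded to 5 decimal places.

t_1 = g(3.430000) = 3.013049
t_2 = g(3.013049) = 3.017711
t_3 = g(3.017711) = 3.017659

3.01766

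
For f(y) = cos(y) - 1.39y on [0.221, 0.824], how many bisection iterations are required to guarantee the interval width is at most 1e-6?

Initial width b − a = 0.824 − 0.221 = 0.603000.
After n steps the width is (b−a)/2^n; need (b−a)/2^n ≤ 1e-6.
So n ≥ log₂(0.603000/1e-6) = log₂(603000.0000) ≈ 19.2018.
Hence n = 20.

20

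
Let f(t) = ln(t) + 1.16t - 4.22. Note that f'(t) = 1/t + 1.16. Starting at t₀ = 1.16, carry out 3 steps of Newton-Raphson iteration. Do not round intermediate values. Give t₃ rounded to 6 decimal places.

t_0 = 1.160000: f = -2.725980, f' = 2.022069 → t_1 = 1.160000 - (-2.725980)/(2.022069) = 2.508114
t_1 = 2.508114: f = -0.391056, f' = 1.558706 → t_2 = 2.508114 - (-0.391056)/(1.558706) = 2.758999
t_2 = 2.758999: f = -0.004692, f' = 1.522450 → t_3 = 2.758999 - (-0.004692)/(1.522450) = 2.762082

2.762082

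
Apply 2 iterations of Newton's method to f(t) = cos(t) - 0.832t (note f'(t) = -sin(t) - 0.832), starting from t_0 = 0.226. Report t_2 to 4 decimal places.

Newton update: t ← t − f(t)/f'(t).
t_0 = 0.226000: f = 0.786539, f' = -1.056081 → t_1 = 0.226000 - (0.786539)/(-1.056081) = 0.970771
t_1 = 0.970771: f = -0.243018, f' = -1.657321 → t_2 = 0.970771 - (-0.243018)/(-1.657321) = 0.824138

0.8241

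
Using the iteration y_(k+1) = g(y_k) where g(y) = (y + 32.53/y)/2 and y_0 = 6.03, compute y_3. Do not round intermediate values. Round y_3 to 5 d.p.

5.70351

y_1 = g(6.030000) = 5.712347
y_2 = g(5.712347) = 5.703515
y_3 = g(5.703515) = 5.703508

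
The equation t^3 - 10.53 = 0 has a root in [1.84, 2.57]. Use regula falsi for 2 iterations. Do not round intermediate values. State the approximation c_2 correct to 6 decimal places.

2.182488

f(1.840000) = -4.300496, f(2.570000) = 6.444593
step 1: c = 2.132167, f(c) = -0.836876 < 0 → new bracket [2.132167, 2.570000]
step 2: c = 2.182488, f(c) = -0.134251 < 0 → new bracket [2.182488, 2.570000]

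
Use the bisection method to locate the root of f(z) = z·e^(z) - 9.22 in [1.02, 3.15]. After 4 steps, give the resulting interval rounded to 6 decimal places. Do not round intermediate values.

[1.685625, 1.818750]

f(1.020000) = -6.391341, f(3.150000) = 64.288603 (opposite signs)
step 1: m = 2.085000, f(m) = 7.552973 > 0 → root in [1.020000, 2.085000]
step 2: m = 1.552500, f(m) = -1.887133 < 0 → root in [1.552500, 2.085000]
step 3: m = 1.818750, f(m) = 1.991045 > 0 → root in [1.552500, 1.818750]
step 4: m = 1.685625, f(m) = -0.124667 < 0 → root in [1.685625, 1.818750]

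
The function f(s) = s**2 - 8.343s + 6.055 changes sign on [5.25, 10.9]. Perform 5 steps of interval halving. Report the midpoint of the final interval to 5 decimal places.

7.45703

f(5.250000) = -10.183250, f(10.900000) = 33.926300 (opposite signs)
step 1: m = 8.075000, f(m) = 3.890900 > 0 → root in [5.250000, 8.075000]
step 2: m = 6.662500, f(m) = -5.141331 < 0 → root in [6.662500, 8.075000]
step 3: m = 7.368750, f(m) = -1.124005 < 0 → root in [7.368750, 8.075000]
step 4: m = 7.721875, f(m) = 1.258750 > 0 → root in [7.368750, 7.721875]
step 5: m = 7.545312, f(m) = 0.036199 > 0 → root in [7.368750, 7.545312]
Midpoint of [7.368750, 7.545312] = 7.457031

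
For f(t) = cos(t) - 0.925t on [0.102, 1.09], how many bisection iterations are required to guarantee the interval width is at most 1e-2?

Initial width b − a = 1.09 − 0.102 = 0.988000.
After n steps the width is (b−a)/2^n; need (b−a)/2^n ≤ 1e-2.
So n ≥ log₂(0.988000/1e-2) = log₂(98.8000) ≈ 6.6264.
Hence n = 7.

7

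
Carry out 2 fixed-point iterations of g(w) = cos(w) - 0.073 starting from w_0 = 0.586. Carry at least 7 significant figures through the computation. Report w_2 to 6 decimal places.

w_1 = g(0.586000) = 0.760159
w_2 = g(0.760159) = 0.651726

0.651726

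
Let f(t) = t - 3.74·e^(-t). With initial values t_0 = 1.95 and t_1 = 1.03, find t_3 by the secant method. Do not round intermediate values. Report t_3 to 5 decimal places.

f(t_0) = 1.417895, f(t_1) = -0.305206
t_2 = 1.030000 - (-0.305206)·(1.030000 - 1.950000)/(-0.305206 - (1.417895)) = 1.192956; f(t_2) = 0.058527
t_3 = 1.192956 - (0.058527)·(1.192956 - 1.030000)/(0.058527 - (-0.305206)) = 1.166735; f(t_3) = 0.002167

1.16674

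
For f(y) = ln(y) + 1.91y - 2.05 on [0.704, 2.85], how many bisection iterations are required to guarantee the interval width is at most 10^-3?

12

Initial width b − a = 2.85 − 0.704 = 2.146000.
After n steps the width is (b−a)/2^n; need (b−a)/2^n ≤ 10^-3.
So n ≥ log₂(2.146000/10^-3) = log₂(2146.0000) ≈ 11.0674.
Hence n = 12.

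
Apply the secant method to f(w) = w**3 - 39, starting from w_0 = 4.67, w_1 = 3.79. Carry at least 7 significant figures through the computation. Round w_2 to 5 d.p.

3.50340

Secant update: w_(k+1) = w_k − f(w_k)·(w_k − w_(k-1))/(f(w_k) − f(w_(k-1))).
f(w_0) = 62.847563, f(w_1) = 15.439939
w_2 = 3.790000 - (15.439939)·(3.790000 - 4.670000)/(15.439939 - (62.847563)) = 3.503397; f(w_2) = 3.999977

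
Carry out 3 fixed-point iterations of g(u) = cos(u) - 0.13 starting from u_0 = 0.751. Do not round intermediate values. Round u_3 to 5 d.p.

0.63820

u_1 = g(0.751000) = 0.601007
u_2 = g(0.601007) = 0.694767
u_3 = g(0.694767) = 0.638203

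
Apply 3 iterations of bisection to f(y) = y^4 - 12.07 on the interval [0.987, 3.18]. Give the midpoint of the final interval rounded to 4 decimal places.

1.9464

f(0.987000) = -11.120995, f(3.180000) = 90.190634 (opposite signs)
step 1: m = 2.083500, f(m) = 6.774040 > 0 → root in [0.987000, 2.083500]
step 2: m = 1.535250, f(m) = -6.514586 < 0 → root in [1.535250, 2.083500]
step 3: m = 1.809375, f(m) = -1.351985 < 0 → root in [1.809375, 2.083500]
Midpoint of [1.809375, 2.083500] = 1.946438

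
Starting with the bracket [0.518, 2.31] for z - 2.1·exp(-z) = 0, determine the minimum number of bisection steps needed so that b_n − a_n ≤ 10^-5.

Initial width b − a = 2.31 − 0.518 = 1.792000.
After n steps the width is (b−a)/2^n; need (b−a)/2^n ≤ 10^-5.
So n ≥ log₂(1.792000/10^-5) = log₂(179200.0000) ≈ 17.4512.
Hence n = 18.

18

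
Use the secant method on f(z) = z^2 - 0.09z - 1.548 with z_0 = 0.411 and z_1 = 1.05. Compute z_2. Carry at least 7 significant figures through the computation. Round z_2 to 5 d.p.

1.44387

f(z_0) = -1.416069, f(z_1) = -0.540000
z_2 = 1.050000 - (-0.540000)·(1.050000 - 0.411000)/(-0.540000 - (-1.416069)) = 1.443873; f(z_2) = 0.406821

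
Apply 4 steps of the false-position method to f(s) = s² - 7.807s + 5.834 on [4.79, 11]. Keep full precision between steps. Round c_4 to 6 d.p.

6.887481

False-position update: c = (a·f(b) − b·f(a))/(f(b) − f(a)); replace the endpoint whose sign matches f(c).
f(4.790000) = -8.617430, f(11.000000) = 40.957000
step 1: c = 5.869473, f(c) = -5.538264 < 0 → new bracket [5.869473, 11.000000]
step 2: c = 6.480593, f(c) = -2.761903 < 0 → new bracket [6.480593, 11.000000]
step 3: c = 6.766103, f(c) = -1.208818 < 0 → new bracket [6.766103, 11.000000]
step 4: c = 6.887481, f(c) = -0.499170 < 0 → new bracket [6.887481, 11.000000]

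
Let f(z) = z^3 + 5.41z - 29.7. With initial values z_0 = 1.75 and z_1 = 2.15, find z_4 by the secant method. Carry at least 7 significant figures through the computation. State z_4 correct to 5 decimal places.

2.52217

f(z_0) = -14.873125, f(z_1) = -8.130125
z_2 = 2.150000 - (-8.130125)·(2.150000 - 1.750000)/(-8.130125 - (-14.873125)) = 2.632285; f(z_2) = 2.779574
z_3 = 2.632285 - (2.779574)·(2.632285 - 2.150000)/(2.779574 - (-8.130125)) = 2.509409; f(z_3) = -0.322023
z_4 = 2.509409 - (-0.322023)·(2.509409 - 2.632285)/(-0.322023 - (2.779574)) = 2.522166; f(z_4) = -0.010767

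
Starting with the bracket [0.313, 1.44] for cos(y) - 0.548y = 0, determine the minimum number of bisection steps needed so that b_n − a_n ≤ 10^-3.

11

Initial width b − a = 1.44 − 0.313 = 1.127000.
After n steps the width is (b−a)/2^n; need (b−a)/2^n ≤ 10^-3.
So n ≥ log₂(1.127000/10^-3) = log₂(1127.0000) ≈ 10.1383.
Hence n = 11.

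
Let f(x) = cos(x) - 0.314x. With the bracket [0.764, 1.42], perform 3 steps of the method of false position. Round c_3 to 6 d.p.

1.188376

f(0.764000) = 0.482179, f(1.420000) = -0.295655
step 1: c = 1.170654, f(c) = 0.021964 > 0 → new bracket [1.170654, 1.420000]
step 2: c = 1.187897, f(c) = 0.000612 > 0 → new bracket [1.187897, 1.420000]
step 3: c = 1.188376, f(c) = 0.000017 > 0 → new bracket [1.188376, 1.420000]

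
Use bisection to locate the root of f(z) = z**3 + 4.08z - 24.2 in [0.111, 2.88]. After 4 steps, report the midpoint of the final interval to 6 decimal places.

2.447344

f(0.111000) = -23.745752, f(2.880000) = 11.438272 (opposite signs)
step 1: m = 1.495500, f(m) = -14.753644 < 0 → root in [1.495500, 2.880000]
step 2: m = 2.187750, f(m) = -4.802861 < 0 → root in [2.187750, 2.880000]
step 3: m = 2.533875, f(m) = 2.407011 > 0 → root in [2.187750, 2.533875]
step 4: m = 2.360812, f(m) = -1.410048 < 0 → root in [2.360812, 2.533875]
Midpoint of [2.360812, 2.533875] = 2.447344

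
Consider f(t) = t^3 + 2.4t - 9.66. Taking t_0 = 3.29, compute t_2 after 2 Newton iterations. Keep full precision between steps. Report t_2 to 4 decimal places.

f'(t) = 3t^2 + 2.4
t_0 = 3.290000: f = 33.847289, f' = 34.872300 → t_1 = 3.290000 - (33.847289)/(34.872300) = 2.319393
t_1 = 2.319393: f = 8.383917, f' = 18.538755 → t_2 = 2.319393 - (8.383917)/(18.538755) = 1.867156

1.8672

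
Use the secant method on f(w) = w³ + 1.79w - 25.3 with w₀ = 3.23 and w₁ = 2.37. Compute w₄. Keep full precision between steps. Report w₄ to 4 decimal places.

2.7326

Secant update: w_(k+1) = w_k − f(w_k)·(w_k − w_(k-1))/(f(w_k) − f(w_(k-1))).
f(w_0) = 14.179967, f(w_1) = -7.745647
w_2 = 2.370000 - (-7.745647)·(2.370000 - 3.230000)/(-7.745647 - (14.179967)) = 2.673812; f(w_2) = -1.398080
w_3 = 2.673812 - (-1.398080)·(2.673812 - 2.370000)/(-1.398080 - (-7.745647)) = 2.740727; f(w_3) = 0.193115
w_4 = 2.740727 - (0.193115)·(2.740727 - 2.673812)/(0.193115 - (-1.398080)) = 2.732606; f(w_4) = -0.003890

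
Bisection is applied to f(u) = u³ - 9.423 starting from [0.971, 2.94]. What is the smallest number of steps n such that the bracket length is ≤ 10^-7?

Initial width b − a = 2.94 − 0.971 = 1.969000.
After n steps the width is (b−a)/2^n; need (b−a)/2^n ≤ 10^-7.
So n ≥ log₂(1.969000/10^-7) = log₂(19690000.0000) ≈ 24.2310.
Hence n = 25.

25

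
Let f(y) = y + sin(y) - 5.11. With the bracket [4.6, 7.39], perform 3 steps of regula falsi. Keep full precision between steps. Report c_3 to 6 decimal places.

False-position update: c = (a·f(b) − b·f(a))/(f(b) − f(a)); replace the endpoint whose sign matches f(c).
f(4.600000) = -1.503691, f(7.390000) = 3.174278
step 1: c = 5.496820, f(c) = -0.320970 < 0 → new bracket [5.496820, 7.390000]
step 2: c = 5.670672, f(c) = -0.014254 < 0 → new bracket [5.670672, 7.390000]
step 3: c = 5.678358, f(c) = -0.000262 < 0 → new bracket [5.678358, 7.390000]

5.678358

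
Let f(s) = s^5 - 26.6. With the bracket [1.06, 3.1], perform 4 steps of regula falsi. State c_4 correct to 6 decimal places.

f(1.060000) = -25.261774, f(3.100000) = 259.691510
step 1: c = 1.240851, f(c) = -23.658304 < 0 → new bracket [1.240851, 3.100000]
step 2: c = 1.396081, f(c) = -21.296625 < 0 → new bracket [1.396081, 3.100000]
step 3: c = 1.525224, f(c) = -18.345935 < 0 → new bracket [1.525224, 3.100000]
step 4: c = 1.629133, f(c) = -15.124195 < 0 → new bracket [1.629133, 3.100000]

1.629133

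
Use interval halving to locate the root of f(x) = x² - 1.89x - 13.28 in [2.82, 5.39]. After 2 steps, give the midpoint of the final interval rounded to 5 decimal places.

4.42625

f(2.820000) = -10.657400, f(5.390000) = 5.585000 (opposite signs)
step 1: m = 4.105000, f(m) = -4.187425 < 0 → root in [4.105000, 5.390000]
step 2: m = 4.747500, f(m) = 0.285981 > 0 → root in [4.105000, 4.747500]
Midpoint of [4.105000, 4.747500] = 4.426250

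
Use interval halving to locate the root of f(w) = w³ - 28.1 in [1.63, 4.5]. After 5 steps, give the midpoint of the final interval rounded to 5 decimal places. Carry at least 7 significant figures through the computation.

3.02016

f(1.630000) = -23.769253, f(4.500000) = 63.025000 (opposite signs)
step 1: m = 3.065000, f(m) = 0.693300 > 0 → root in [1.630000, 3.065000]
step 2: m = 2.347500, f(m) = -15.163500 < 0 → root in [2.347500, 3.065000]
step 3: m = 2.706250, f(m) = -8.279996 < 0 → root in [2.706250, 3.065000]
step 4: m = 2.885625, f(m) = -4.071886 < 0 → root in [2.885625, 3.065000]
step 5: m = 2.975313, f(m) = -1.761092 < 0 → root in [2.975313, 3.065000]
Midpoint of [2.975313, 3.065000] = 3.020156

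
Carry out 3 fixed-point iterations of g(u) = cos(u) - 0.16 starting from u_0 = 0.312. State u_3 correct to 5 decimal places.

0.69636

u_1 = g(0.312000) = 0.791722
u_2 = g(0.791722) = 0.542621
u_3 = g(0.542621) = 0.696358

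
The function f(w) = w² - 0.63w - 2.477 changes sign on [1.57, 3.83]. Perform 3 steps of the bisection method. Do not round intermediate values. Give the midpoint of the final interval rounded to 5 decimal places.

1.99375

f(1.570000) = -1.001200, f(3.830000) = 9.779000 (opposite signs)
step 1: m = 2.700000, f(m) = 3.112000 > 0 → root in [1.570000, 2.700000]
step 2: m = 2.135000, f(m) = 0.736175 > 0 → root in [1.570000, 2.135000]
step 3: m = 1.852500, f(m) = -0.212319 < 0 → root in [1.852500, 2.135000]
Midpoint of [1.852500, 2.135000] = 1.993750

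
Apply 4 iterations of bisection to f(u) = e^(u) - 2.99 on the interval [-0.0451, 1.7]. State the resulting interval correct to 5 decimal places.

[1.04559, 1.15466]

f(-0.045100) = -2.034098, f(1.700000) = 2.483947 (opposite signs)
step 1: m = 0.827450, f(m) = -0.702522 < 0 → root in [0.827450, 1.700000]
step 2: m = 1.263725, f(m) = 0.548578 > 0 → root in [0.827450, 1.263725]
step 3: m = 1.045587, f(m) = -0.144930 < 0 → root in [1.045587, 1.263725]
step 4: m = 1.154656, f(m) = 0.182933 > 0 → root in [1.045587, 1.154656]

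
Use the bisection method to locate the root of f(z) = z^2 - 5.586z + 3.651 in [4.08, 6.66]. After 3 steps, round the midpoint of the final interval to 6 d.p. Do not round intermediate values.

4.886250

f(4.080000) = -2.493480, f(6.660000) = 10.803840 (opposite signs)
step 1: m = 5.370000, f(m) = 2.491080 > 0 → root in [4.080000, 5.370000]
step 2: m = 4.725000, f(m) = -0.417225 < 0 → root in [4.725000, 5.370000]
step 3: m = 5.047500, f(m) = 0.932921 > 0 → root in [4.725000, 5.047500]
Midpoint of [4.725000, 5.047500] = 4.886250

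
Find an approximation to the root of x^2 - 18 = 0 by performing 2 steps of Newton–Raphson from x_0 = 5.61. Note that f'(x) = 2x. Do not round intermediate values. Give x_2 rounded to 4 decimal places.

4.2458

x_0 = 5.610000: f = 13.472100, f' = 11.220000 → x_1 = 5.610000 - (13.472100)/(11.220000) = 4.409278
x_1 = 4.409278: f = 1.441733, f' = 8.818556 → x_2 = 4.409278 - (1.441733)/(8.818556) = 4.245790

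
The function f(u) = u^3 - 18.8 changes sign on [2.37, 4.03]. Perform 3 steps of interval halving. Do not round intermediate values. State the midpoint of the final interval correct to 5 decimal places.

2.68125

f(2.370000) = -5.487947, f(4.030000) = 46.650827 (opposite signs)
step 1: m = 3.200000, f(m) = 13.968000 > 0 → root in [2.370000, 3.200000]
step 2: m = 2.785000, f(m) = 2.801087 > 0 → root in [2.370000, 2.785000]
step 3: m = 2.577500, f(m) = -1.676363 < 0 → root in [2.577500, 2.785000]
Midpoint of [2.577500, 2.785000] = 2.681250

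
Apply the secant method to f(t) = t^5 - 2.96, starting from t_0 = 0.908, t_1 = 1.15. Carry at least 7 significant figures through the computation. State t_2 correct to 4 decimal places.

f(t_0) = -2.342795, f(t_1) = -0.948643
t_2 = 1.150000 - (-0.948643)·(1.150000 - 0.908000)/(-0.948643 - (-2.342795)) = 1.314667; f(t_2) = 0.967169

1.3147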